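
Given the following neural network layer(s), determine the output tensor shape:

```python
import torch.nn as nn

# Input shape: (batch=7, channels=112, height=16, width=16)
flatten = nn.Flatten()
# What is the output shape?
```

Input: (7, 112, 16, 16) -> Output: (7, 28672)

Answer: (7, 28672)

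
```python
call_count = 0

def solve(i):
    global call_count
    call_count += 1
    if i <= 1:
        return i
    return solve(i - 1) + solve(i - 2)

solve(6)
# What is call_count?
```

Calls(i) = 1 + Calls(i-1) + Calls(i-2); Calls(0)=Calls(1)=1. For i=6 this gives 25.

Answer: 25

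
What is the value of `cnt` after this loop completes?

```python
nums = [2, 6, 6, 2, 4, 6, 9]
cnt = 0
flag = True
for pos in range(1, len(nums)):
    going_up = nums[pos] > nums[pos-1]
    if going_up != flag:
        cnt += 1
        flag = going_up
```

Count direction changes in [2, 6, 6, 2, 4, 6, 9]
`cnt` takes the values: 0 → 1 → 2

Answer: 2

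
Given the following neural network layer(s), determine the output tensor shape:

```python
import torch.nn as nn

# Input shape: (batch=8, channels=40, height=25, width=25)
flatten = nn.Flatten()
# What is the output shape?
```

Input: (8, 40, 25, 25) -> Output: (8, 25000)

Answer: (8, 25000)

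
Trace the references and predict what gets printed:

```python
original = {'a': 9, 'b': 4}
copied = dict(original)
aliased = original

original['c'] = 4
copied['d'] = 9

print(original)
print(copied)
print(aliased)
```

Key concept: dict() creates copy, assignment creates alias.
Step by step:
`original = {'a': 9, 'b': 4}` → original = {'a': 9, 'b': 4}
`copied = dict(original)` → copied = {'a': 9, 'b': 4}
`aliased = original` → aliased = {'a': 9, 'b': 4} (same object as original)
`original['c'] = 4` → original = {'a': 9, 'b': 4, 'c': 4} (same object as aliased); aliased = {'a': 9, 'b': 4, 'c': 4} (same object as original)
`copied['d'] = 9` → copied = {'a': 9, 'b': 4, 'd': 9}
`print(original)` → prints {'a': 9, 'b': 4, 'c': 4}
`print(copied)` → prints {'a': 9, 'b': 4, 'd': 9}
`print(aliased)` → prints {'a': 9, 'b': 4, 'c': 4}

Answer:
{'a': 9, 'b': 4, 'c': 4}
{'a': 9, 'b': 4, 'd': 9}
{'a': 9, 'b': 4, 'c': 4}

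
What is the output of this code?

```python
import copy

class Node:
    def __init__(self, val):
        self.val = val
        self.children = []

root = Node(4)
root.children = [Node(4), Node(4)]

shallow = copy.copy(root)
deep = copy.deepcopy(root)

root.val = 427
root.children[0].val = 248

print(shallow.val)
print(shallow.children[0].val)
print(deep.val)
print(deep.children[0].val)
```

Key concept: deep copy with custom objects.
Step by step:
`root = Node(4)` → root = Node(val=4, children=[])
`root.children = [Node(4), Node(4)]` → root = Node(val=4, children=[Node(val=4, children=[]), Node(val=4, children=[])])
`shallow = copy.copy(root)` → shallow = Node(val=4, children=[Node(val=4, children=[]), Node(val=4, children=[])])
`deep = copy.deepcopy(root)` → deep = Node(val=4, children=[Node(val=4, children=[]), Node(val=4, children=[])])
`root.val = 427` → root = Node(val=427, children=[Node(val=4, children=[]), Node(val=4, children=[])])
`root.children[0].val = 248` → root = Node(val=427, children=[Node(val=248, children=[]), Node(val=4, children=[])]); shallow = Node(val=4, children=[Node(val=248, children=[]), Node(val=4, children=[])])
`print(shallow.val)` → prints 4
`print(shallow.children[0].val)` → prints 248
`print(deep.val)` → prints 4
`print(deep.children[0].val)` → prints 4

Answer:
4
248
4
4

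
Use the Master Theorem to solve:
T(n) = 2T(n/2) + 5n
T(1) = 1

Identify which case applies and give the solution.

a=2, b=2, f(n)=5n. log_2(2) = 1. Since c=1 = 1, Case 2 applies: T(n) = Θ(n^log_b(a) · log n) = O(n log n).

Answer: O(n log n) - Case 2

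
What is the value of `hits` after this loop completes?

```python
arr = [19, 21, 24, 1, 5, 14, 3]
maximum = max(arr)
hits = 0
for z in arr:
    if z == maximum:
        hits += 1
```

Count of max value 24 in [19, 21, 24, 1, 5, 14, 3]
`hits` takes the values: 0 → 1

Answer: 1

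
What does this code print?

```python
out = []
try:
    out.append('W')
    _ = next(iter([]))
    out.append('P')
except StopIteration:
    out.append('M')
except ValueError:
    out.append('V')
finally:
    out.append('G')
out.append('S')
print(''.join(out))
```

Execution trace: 'W' (try body) → 'M' (except StopIteration) → 'G' (finally) → 'S' (after the try/except). Output: WMGS

Answer: WMGS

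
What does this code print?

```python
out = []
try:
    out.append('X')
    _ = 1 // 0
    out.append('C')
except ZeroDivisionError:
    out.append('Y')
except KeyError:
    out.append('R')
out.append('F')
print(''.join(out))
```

Execution trace: 'X' (try body) → 'Y' (except ZeroDivisionError) → 'F' (after the try/except). Output: XYF

Answer: XYF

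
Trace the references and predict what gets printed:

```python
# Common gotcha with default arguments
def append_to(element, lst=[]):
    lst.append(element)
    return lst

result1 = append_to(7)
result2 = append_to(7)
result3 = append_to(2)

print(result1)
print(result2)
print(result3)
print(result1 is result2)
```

Key concept: mutable default argument gotcha.
Step by step:
`result1 = append_to(7)` → result1 = [7]
`result2 = append_to(7)` → result1 = [7, 7] (same object as result2); result2 = [7, 7] (same object as result1)
`result3 = append_to(2)` → result1 = [7, 7, 2] (same object as result2, result3); result2 = [7, 7, 2] (same object as result1, result3); result3 = [7, 7, 2] (same object as result1, result2)
`print(result1)` → prints [7, 7, 2]
`print(result2)` → prints [7, 7, 2]
`print(result3)` → prints [7, 7, 2]
`print(result1 is result2)` → prints True

Answer:
[7, 7, 2]
[7, 7, 2]
[7, 7, 2]
True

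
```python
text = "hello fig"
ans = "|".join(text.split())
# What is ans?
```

Trace:
`text = "hello fig"` → text = 'hello fig'
`ans = "|".join(text.split())` → ans = 'hello|fig'
So ans = 'hello|fig'

Answer: 'hello|fig'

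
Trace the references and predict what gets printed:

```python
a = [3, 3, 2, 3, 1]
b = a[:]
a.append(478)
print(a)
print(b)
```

Key concept: slice [:] creates copy.
Step by step:
`a = [3, 3, 2, 3, 1]` → a = [3, 3, 2, 3, 1]
`b = a[:]` → b = [3, 3, 2, 3, 1]
`a.append(478)` → a = [3, 3, 2, 3, 1, 478]
`print(a)` → prints [3, 3, 2, 3, 1, 478]
`print(b)` → prints [3, 3, 2, 3, 1]

Answer:
[3, 3, 2, 3, 1, 478]
[3, 3, 2, 3, 1]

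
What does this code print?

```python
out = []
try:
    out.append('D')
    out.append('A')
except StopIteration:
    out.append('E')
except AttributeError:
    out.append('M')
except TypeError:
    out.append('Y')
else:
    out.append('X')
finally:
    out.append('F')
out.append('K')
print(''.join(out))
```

Execution trace: 'D' (try body) → 'A' (try body, no exception) → 'X' (else) → 'F' (finally) → 'K' (after the try/except). Output: DAXFK

Answer: DAXFK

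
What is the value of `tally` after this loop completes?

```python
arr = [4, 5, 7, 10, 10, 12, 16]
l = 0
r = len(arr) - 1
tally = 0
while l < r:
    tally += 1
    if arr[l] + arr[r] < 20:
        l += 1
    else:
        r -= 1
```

Steps to find pair summing to 20
`tally` takes the values: 0 → 1 → 2 → 3 → 4 → 5 → 6

Answer: 6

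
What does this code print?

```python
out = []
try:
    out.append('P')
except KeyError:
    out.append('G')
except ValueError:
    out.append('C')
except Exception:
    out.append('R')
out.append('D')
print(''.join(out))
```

Execution trace: 'P' (try body, no exception) → 'D' (after the try/except). Output: PD

Answer: PD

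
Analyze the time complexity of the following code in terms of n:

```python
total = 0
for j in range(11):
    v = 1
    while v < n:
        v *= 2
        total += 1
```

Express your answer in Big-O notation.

Each loop level contributes: 1 × log n. Multiplying the contributions gives O(log n).

Answer: O(log n)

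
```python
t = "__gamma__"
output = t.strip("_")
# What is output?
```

Trace:
`t = "__gamma__"` → t = '__gamma__'
`output = t.strip("_")` → output = 'gamma'
So output = 'gamma'

Answer: 'gamma'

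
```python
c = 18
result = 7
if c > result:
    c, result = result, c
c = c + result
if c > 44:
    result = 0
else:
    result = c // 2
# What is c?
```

Trace:
`c = 18` → c = 18
`result = 7` → result = 7
`if c > result: ...` → c > result is True → c = 7; result = 18
`c = c + result` → c = 25
`if c > 44: ...` → c > 44 is False, take else branch → result = 12
So c = 25

Answer: 25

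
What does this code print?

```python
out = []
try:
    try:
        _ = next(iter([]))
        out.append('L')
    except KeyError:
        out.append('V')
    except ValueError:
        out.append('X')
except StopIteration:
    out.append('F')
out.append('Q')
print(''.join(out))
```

Execution trace: 'F' (outer except StopIteration) → 'Q' (after the try/except). Output: FQ

Answer: FQ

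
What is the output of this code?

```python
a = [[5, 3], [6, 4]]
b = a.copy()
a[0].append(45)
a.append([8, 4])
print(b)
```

Key concept: shallow copy with nested lists.
Step by step:
`a = [[5, 3], [6, 4]]` → a = [[5, 3], [6, 4]]
`b = a.copy()` → b = [[5, 3], [6, 4]]
`a[0].append(45)` → a = [[5, 3, 45], [6, 4]]; b = [[5, 3, 45], [6, 4]]
`a.append([8, 4])` → a = [[5, 3, 45], [6, 4], [8, 4]]
`print(b)` → prints [[5, 3, 45], [6, 4]]

Answer: [[5, 3, 45], [6, 4]]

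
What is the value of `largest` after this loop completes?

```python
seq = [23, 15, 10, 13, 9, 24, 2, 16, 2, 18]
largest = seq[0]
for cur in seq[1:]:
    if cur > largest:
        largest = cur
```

Maximum of [23, 15, 10, 13, 9, 24, 2, 16, 2, 18]
`largest` takes the values: 23 → 24

Answer: 24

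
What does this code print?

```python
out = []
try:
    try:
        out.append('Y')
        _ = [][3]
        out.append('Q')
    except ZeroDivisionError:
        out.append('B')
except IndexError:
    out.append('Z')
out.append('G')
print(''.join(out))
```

Execution trace: 'Y' (inner try body) → 'Z' (outer except IndexError) → 'G' (after the try/except). Output: YZG

Answer: YZG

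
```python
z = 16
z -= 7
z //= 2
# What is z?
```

Trace:
`z = 16` → z = 16
`z -= 7` → z = 9
`z //= 2` → z = 4
So z = 4

Answer: 4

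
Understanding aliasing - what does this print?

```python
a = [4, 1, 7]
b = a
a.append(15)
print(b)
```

Key concept: basic list aliasing.
Step by step:
`a = [4, 1, 7]` → a = [4, 1, 7]
`b = a` → b = [4, 1, 7] (same object as a)
`a.append(15)` → a = [4, 1, 7, 15] (same object as b); b = [4, 1, 7, 15] (same object as a)
`print(b)` → prints [4, 1, 7, 15]

Answer: [4, 1, 7, 15]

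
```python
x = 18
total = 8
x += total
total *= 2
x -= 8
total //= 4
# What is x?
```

Trace:
`x = 18` → x = 18
`total = 8` → total = 8
`x += total` → x = 26
`total *= 2` → total = 16
`x -= 8` → x = 18
`total //= 4` → total = 4
So x = 18

Answer: 18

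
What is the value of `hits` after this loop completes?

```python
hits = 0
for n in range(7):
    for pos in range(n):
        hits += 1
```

Triangle number: 0+1+2+...+6
`hits` takes the values: 0 → 1 → 2 → 3 → 4 → 5 → 6 → 7 → 8 → 9 → 10 → 11 → 12 → 13 → 14 → 15 → 16 → 17 → 18 → 19 → 20 → 21

Answer: 21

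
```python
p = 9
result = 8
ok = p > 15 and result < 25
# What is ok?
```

Trace:
`p = 9` → p = 9
`result = 8` → result = 8
`ok = p > 15 and result < 25` → ok = False
So ok = False

Answer: False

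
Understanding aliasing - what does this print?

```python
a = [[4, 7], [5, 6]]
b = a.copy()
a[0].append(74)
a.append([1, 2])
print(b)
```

Key concept: shallow copy with nested lists.
Step by step:
`a = [[4, 7], [5, 6]]` → a = [[4, 7], [5, 6]]
`b = a.copy()` → b = [[4, 7], [5, 6]]
`a[0].append(74)` → a = [[4, 7, 74], [5, 6]]; b = [[4, 7, 74], [5, 6]]
`a.append([1, 2])` → a = [[4, 7, 74], [5, 6], [1, 2]]
`print(b)` → prints [[4, 7, 74], [5, 6]]

Answer: [[4, 7, 74], [5, 6]]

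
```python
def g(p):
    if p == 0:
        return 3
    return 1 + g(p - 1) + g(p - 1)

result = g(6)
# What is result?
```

g(p) = 1 + 2·g(p-1), g(0)=3. Closed form: (3+1)·2^6 - 1 = 255.

Answer: 255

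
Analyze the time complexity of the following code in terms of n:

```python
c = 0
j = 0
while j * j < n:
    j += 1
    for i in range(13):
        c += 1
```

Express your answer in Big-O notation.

Each loop level contributes: √n × 1. Multiplying the contributions gives O(√n).

Answer: O(√n)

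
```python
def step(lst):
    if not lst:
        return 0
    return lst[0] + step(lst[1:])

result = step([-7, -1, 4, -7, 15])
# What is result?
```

(-7) + (-1) + 4 + (-7) + 15 + 0 = 4

Answer: 4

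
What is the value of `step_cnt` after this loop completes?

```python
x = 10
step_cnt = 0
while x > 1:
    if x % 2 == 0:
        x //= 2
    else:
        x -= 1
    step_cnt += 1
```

Steps to reduce 10 to 1
`step_cnt` takes the values: 0 → 1 → 2 → 3 → 4

Answer: 4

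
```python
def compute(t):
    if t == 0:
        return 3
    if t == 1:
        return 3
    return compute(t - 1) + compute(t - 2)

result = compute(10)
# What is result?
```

Build up from base cases: compute(0)=3, compute(1)=3, compute(2)=6, compute(3)=9, compute(4)=15, compute(5)=24, compute(6)=39, ..., compute(10)=267

Answer: 267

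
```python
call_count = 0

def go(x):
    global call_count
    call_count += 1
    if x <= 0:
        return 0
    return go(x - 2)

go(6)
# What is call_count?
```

Linear recursion stepping by 2: 4 calls from x=6 down to ≤0.

Answer: 4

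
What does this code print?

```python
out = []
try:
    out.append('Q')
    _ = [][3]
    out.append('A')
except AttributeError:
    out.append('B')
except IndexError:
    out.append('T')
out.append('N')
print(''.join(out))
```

Execution trace: 'Q' (try body) → 'T' (except IndexError) → 'N' (after the try/except). Output: QTN

Answer: QTN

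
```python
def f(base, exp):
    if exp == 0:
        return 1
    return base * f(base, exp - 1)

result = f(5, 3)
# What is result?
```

f(5, 3) = 5 * 5 * 5 = 125

Answer: 125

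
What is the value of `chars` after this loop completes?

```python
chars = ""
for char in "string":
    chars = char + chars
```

Reverse 'string'
`chars` takes the values: "" → "s" → "ts" → "rts" → "irts" → "nirts" → "gnirts"

Answer: "gnirts"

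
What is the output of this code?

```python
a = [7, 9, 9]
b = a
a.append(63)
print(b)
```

Key concept: basic list aliasing.
Step by step:
`a = [7, 9, 9]` → a = [7, 9, 9]
`b = a` → b = [7, 9, 9] (same object as a)
`a.append(63)` → a = [7, 9, 9, 63] (same object as b); b = [7, 9, 9, 63] (same object as a)
`print(b)` → prints [7, 9, 9, 63]

Answer: [7, 9, 9, 63]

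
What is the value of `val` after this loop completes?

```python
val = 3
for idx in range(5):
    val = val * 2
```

Multiply by 2, 5 times: 3 * 2^5 = 96
`val` takes the values: 3 → 6 → 12 → 24 → 48 → 96

Answer: 96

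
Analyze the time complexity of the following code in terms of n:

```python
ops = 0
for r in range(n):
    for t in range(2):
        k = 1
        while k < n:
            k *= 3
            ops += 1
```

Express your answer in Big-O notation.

Each loop level contributes: n × 1 × log n. Multiplying the contributions gives O(n log n).

Answer: O(n log n)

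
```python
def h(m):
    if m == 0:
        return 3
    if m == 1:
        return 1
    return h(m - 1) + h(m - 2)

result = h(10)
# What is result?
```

Build up from base cases: h(0)=3, h(1)=1, h(2)=4, h(3)=5, h(4)=9, h(5)=14, h(6)=23, ..., h(10)=157

Answer: 157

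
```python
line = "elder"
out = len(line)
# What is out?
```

Trace:
`line = "elder"` → line = 'elder'
`out = len(line)` → out = 5
So out = 5

Answer: 5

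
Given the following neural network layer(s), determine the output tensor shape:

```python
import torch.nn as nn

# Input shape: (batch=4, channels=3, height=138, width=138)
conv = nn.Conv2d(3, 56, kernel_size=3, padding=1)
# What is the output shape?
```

Input: (4, 3, 138, 138) -> Output: (4, 56, 138, 138)

Answer: (4, 56, 138, 138)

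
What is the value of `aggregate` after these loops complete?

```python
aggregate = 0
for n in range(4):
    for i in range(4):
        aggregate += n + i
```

Sum of all n+i for n,i in 4x4
`aggregate` takes the values: 0 → 1 → 3 → 6 → 7 → 9 → 12 → 16 → 18 → 21 → 25 → 30 → 33 → 37 → 42 → 48

Answer: 48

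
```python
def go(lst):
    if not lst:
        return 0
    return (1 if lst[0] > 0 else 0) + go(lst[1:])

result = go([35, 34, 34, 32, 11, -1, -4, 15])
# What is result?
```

Count of positive elements in [35, 34, 34, 32, 11, -1, -4, 15] = 6

Answer: 6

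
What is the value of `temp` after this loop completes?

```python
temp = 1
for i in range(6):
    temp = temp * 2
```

Multiply by 2, 6 times: 1 * 2^6 = 64
`temp` takes the values: 1 → 2 → 4 → 8 → 16 → 32 → 64

Answer: 64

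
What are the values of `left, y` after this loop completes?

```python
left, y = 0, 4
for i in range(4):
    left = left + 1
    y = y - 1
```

left goes 0→4, y goes 4→0
`left, y` takes the values: (0, 4) → (1, 4) → (1, 3) → (2, 3) → (2, 2) → (3, 2) → (3, 1) → (4, 1) → (4, 0)

Answer: 4, 0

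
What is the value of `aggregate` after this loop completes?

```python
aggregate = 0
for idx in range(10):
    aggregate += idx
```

Sum of 0 to 9 = 45
`aggregate` takes the values: 0 → 1 → 3 → 6 → 10 → 15 → 21 → 28 → 36 → 45

Answer: 45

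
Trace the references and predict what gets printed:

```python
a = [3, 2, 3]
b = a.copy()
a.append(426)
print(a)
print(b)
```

Key concept: list.copy() creates independent copy.
Step by step:
`a = [3, 2, 3]` → a = [3, 2, 3]
`b = a.copy()` → b = [3, 2, 3]
`a.append(426)` → a = [3, 2, 3, 426]
`print(a)` → prints [3, 2, 3, 426]
`print(b)` → prints [3, 2, 3]

Answer:
[3, 2, 3, 426]
[3, 2, 3]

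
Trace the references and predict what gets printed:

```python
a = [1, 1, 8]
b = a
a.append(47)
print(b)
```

Key concept: basic list aliasing.
Step by step:
`a = [1, 1, 8]` → a = [1, 1, 8]
`b = a` → b = [1, 1, 8] (same object as a)
`a.append(47)` → a = [1, 1, 8, 47] (same object as b); b = [1, 1, 8, 47] (same object as a)
`print(b)` → prints [1, 1, 8, 47]

Answer: [1, 1, 8, 47]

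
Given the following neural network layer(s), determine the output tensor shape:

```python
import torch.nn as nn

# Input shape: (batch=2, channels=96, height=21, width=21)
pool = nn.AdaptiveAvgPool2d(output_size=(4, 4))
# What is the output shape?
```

Input: (2, 96, 21, 21) -> Output: (2, 96, 4, 4)

Answer: (2, 96, 4, 4)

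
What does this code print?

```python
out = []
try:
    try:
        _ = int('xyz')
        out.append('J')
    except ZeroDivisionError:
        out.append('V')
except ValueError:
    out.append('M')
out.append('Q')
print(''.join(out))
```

Execution trace: 'M' (outer except ValueError) → 'Q' (after the try/except). Output: MQ

Answer: MQ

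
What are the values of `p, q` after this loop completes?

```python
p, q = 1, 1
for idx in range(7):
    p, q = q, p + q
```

Fibonacci: after 7 iterations
`p, q` takes the values: (1, 1) → (1, 2) → (2, 3) → (3, 5) → (5, 8) → (8, 13) → (13, 21) → (21, 34)

Answer: 21, 34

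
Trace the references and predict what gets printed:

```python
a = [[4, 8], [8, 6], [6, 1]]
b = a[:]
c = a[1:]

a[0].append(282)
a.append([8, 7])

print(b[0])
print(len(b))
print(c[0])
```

Key concept: slice with nested mutation.
Step by step:
`a = [[4, 8], [8, 6], [6, 1]]` → a = [[4, 8], [8, 6], [6, 1]]
`b = a[:]` → b = [[4, 8], [8, 6], [6, 1]]
`c = a[1:]` → c = [[8, 6], [6, 1]]
`a[0].append(282)` → a = [[4, 8, 282], [8, 6], [6, 1]]; b = [[4, 8, 282], [8, 6], [6, 1]]
`a.append([8, 7])` → a = [[4, 8, 282], [8, 6], [6, 1], [8, 7]]
`print(b[0])` → prints [4, 8, 282]
`print(len(b))` → prints 3
`print(c[0])` → prints [8, 6]

Answer:
[4, 8, 282]
3
[8, 6]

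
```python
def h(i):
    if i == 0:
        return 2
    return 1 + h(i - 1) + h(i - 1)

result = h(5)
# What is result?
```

h(i) = 1 + 2·h(i-1), h(0)=2. Closed form: (2+1)·2^5 - 1 = 95.

Answer: 95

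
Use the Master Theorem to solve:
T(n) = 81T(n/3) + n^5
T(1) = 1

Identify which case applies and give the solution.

a=81, b=3, f(n)=n^5. log_3(81) = 4. Since c=5 > 4 and the regularity condition holds (81(n/3)^5 = (81/3^5)n^5 with 81/3^5 < 1), Case 3 applies: T(n) = Θ(f(n)) = O(n^5).

Answer: O(n^5) - Case 3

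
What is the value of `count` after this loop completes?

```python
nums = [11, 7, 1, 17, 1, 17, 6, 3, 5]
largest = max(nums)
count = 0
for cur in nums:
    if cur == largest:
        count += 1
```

Count of max value 17 in [11, 7, 1, 17, 1, 17, 6, 3, 5]
`count` takes the values: 0 → 1 → 2

Answer: 2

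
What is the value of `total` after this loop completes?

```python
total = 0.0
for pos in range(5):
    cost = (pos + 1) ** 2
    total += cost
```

Sum of squared losses 1² + 2² + ... + 5²
`total` takes the values: 0.0 → 1.0 → 5.0 → 14.0 → 30.0 → 55.0

Answer: 55.0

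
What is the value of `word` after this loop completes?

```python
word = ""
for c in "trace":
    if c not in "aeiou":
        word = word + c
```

Remove vowels from 'trace'
`word` takes the values: "" → "t" → "tr" → "trc"

Answer: "trc"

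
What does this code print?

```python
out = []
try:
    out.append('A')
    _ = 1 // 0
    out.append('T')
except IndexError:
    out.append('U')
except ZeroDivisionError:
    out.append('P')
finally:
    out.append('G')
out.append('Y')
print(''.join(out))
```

Execution trace: 'A' (try body) → 'P' (except ZeroDivisionError) → 'G' (finally) → 'Y' (after the try/except). Output: APGY

Answer: APGY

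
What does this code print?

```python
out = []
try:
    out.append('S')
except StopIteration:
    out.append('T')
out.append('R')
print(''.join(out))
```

Execution trace: 'S' (try body, no exception) → 'R' (after the try/except). Output: SR

Answer: SR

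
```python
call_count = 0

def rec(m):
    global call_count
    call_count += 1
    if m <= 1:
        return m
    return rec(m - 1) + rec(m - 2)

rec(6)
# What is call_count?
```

Calls(m) = 1 + Calls(m-1) + Calls(m-2); Calls(0)=Calls(1)=1. For m=6 this gives 25.

Answer: 25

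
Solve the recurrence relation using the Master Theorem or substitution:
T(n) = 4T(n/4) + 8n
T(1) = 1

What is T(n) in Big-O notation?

By Master Theorem: a=4, b=4, f(n)=8n. Since log_4(4) = 1 and f(n) = Θ(n^1), Case 2 applies. T(n) = O(n log n).

Answer: O(n log n)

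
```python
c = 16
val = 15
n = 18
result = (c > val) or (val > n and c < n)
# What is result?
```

Trace:
`c = 16` → c = 16
`val = 15` → val = 15
`n = 18` → n = 18
`result = (c > val) or (val > n and c < n)` → result = True
So result = True

Answer: True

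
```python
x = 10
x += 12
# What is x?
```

Trace:
`x = 10` → x = 10
`x += 12` → x = 22
So x = 22

Answer: 22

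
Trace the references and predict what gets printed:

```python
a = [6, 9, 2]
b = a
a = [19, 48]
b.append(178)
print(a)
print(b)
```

Key concept: rebinding vs mutation: a is rebound to a new list, b still points at the original.
Step by step:
`a = [6, 9, 2]` → a = [6, 9, 2]
`b = a` → b = [6, 9, 2] (same object as a)
`a = [19, 48]` → a = [19, 48]
`b.append(178)` → b = [6, 9, 2, 178]
`print(a)` → prints [19, 48]
`print(b)` → prints [6, 9, 2, 178]

Answer:
[19, 48]
[6, 9, 2, 178]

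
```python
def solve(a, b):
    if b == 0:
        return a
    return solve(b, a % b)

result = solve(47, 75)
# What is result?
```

solve(47, 75) -> solve(75, 47) -> solve(47, 28) -> solve(28, 19) -> solve(19, 9) -> solve(9, 1) -> solve(1, 0) -> 1

Answer: 1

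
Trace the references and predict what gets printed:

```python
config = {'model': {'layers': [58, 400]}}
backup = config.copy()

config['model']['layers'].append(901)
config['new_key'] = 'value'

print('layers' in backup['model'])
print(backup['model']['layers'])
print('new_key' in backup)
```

Key concept: shallow copy gotcha with nested dict.
Step by step:
`config = {'model': {'layers': [58, 400]}}` → config = {'model': {'layers': [58, 400]}}
`backup = config.copy()` → backup = {'model': {'layers': [58, 400]}}
`config['model']['layers'].append(901)` → config = {'model': {'layers': [58, 400, 901]}}; backup = {'model': {'layers': [58, 400, 901]}}
`config['new_key'] = 'value'` → config = {'model': {'layers': [58, 400, 901]}, 'new_key': 'value'}
`print('layers' in backup['model'])` → prints True
`print(backup['model']['layers'])` → prints [58, 400, 901]
`print('new_key' in backup)` → prints False

Answer:
True
[58, 400, 901]
False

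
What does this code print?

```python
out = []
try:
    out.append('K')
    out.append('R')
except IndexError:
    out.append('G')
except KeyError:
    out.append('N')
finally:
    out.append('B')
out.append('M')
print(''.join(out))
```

Execution trace: 'K' (try body) → 'R' (try body, no exception) → 'B' (finally) → 'M' (after the try/except). Output: KRBM

Answer: KRBM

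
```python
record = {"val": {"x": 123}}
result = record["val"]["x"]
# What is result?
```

Trace:
`record = {"val": {"x": 123}}` → record = {'val': {'x': 123}}
`result = record["val"]["x"]` → result = 123
So result = 123

Answer: 123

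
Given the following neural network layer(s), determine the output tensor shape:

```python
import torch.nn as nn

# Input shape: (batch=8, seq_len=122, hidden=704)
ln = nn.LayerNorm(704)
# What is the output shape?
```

Input: (8, 122, 704) -> Output: (8, 122, 704)

Answer: (8, 122, 704)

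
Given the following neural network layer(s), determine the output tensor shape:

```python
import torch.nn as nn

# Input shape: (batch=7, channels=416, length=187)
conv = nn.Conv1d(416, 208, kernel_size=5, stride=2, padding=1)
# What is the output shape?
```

Input: (7, 416, 187) -> Output: (7, 208, 93)

Answer: (7, 208, 93)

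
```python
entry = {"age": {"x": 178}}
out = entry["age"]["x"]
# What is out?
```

Trace:
`entry = {"age": {"x": 178}}` → entry = {'age': {'x': 178}}
`out = entry["age"]["x"]` → out = 178
So out = 178

Answer: 178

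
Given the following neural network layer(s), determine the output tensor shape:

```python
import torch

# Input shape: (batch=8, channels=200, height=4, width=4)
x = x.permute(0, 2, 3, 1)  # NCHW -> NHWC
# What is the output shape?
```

Input: (8, 200, 4, 4) -> Output: (8, 4, 4, 200)

Answer: (8, 4, 4, 200)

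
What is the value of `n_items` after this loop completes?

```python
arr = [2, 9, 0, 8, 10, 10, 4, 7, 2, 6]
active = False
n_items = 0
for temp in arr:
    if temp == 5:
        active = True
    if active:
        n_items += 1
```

Count elements after first 5 in [2, 9, 0, 8, 10, 10, 4, 7, 2, 6]
`n_items` takes the values: 0

Answer: 0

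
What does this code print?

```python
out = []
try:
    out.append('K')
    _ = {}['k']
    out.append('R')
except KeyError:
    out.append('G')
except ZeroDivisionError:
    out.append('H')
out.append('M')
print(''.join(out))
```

Execution trace: 'K' (try body) → 'G' (except KeyError) → 'M' (after the try/except). Output: KGM

Answer: KGM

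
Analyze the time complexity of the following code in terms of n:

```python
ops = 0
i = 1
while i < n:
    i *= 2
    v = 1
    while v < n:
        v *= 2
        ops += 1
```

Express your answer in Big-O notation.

Each loop level contributes: log n × log n. Multiplying the contributions gives O(log² n).

Answer: O(log² n)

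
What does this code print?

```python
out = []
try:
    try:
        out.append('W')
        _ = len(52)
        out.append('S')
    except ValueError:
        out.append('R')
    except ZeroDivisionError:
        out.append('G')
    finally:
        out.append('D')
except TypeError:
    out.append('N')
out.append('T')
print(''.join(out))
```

Execution trace: 'W' (inner try body) → 'D' (inner finally) → 'N' (outer except TypeError) → 'T' (after the try/except). Output: WDNT

Answer: WDNT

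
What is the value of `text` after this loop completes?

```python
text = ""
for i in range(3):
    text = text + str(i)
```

Concatenate digits 0 to 2
`text` takes the values: "" → "0" → "01" → "012"

Answer: "012"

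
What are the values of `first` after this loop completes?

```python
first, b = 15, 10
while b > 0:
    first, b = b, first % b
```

GCD of 15 and 10
`first` takes the values: 15 → 10 → 5

Answer: 5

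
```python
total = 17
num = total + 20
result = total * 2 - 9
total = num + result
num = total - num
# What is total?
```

Trace:
`total = 17` → total = 17
`num = total + 20` → num = 37
`result = total * 2 - 9` → result = 25
`total = num + result` → total = 62
`num = total - num` → num = 25
So total = 62

Answer: 62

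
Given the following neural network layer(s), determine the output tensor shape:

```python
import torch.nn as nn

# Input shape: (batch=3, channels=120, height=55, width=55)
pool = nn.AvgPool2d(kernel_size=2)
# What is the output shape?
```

Input: (3, 120, 55, 55) -> Output: (3, 120, 27, 27)

Answer: (3, 120, 27, 27)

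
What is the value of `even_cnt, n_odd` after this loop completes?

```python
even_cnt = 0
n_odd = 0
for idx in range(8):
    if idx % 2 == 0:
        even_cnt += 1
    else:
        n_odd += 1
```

Count evens and odds in range(8)
`even_cnt, n_odd` takes the values: (0, 0) → (1, 0) → (1, 1) → (2, 1) → (2, 2) → (3, 2) → (3, 3) → (4, 3) → (4, 4)

Answer: 4, 4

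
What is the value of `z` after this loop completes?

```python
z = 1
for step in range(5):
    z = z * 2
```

Multiply by 2, 5 times: 1 * 2^5 = 32
`z` takes the values: 1 → 2 → 4 → 8 → 16 → 32

Answer: 32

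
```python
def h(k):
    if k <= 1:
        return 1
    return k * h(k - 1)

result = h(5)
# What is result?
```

h(5) = 5 * 4 * 3 * 2 * 1 = 120

Answer: 120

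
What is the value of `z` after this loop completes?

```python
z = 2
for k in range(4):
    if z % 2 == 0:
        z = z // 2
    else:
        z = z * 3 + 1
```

Collatz-style transformation from 2
`z` takes the values: 2 → 1 → 4 → 2 → 1

Answer: 1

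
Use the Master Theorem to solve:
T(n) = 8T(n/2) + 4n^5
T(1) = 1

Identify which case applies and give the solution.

a=8, b=2, f(n)=4n^5. log_2(8) = 3. Since c=5 > 3 and the regularity condition holds (8(n/2)^5 = (8/2^5)n^5 with 8/2^5 < 1), Case 3 applies: T(n) = Θ(f(n)) = O(n^5).

Answer: O(n^5) - Case 3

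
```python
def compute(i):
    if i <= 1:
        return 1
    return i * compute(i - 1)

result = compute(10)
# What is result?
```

compute(10) = 10 * 9 * 8 * 7 * 6 * 5 * 4 * 3 * 2 * 1 = 3628800

Answer: 3628800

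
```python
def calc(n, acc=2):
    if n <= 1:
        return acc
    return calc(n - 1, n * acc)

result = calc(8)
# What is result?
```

Accumulator trace (n, acc): (8, 2) -> (7, 16) -> (6, 112) -> (5, 672) -> (4, 3360) -> (3, 13440) -> (2, 40320) -> (1, 80640) -> return 80640

Answer: 80640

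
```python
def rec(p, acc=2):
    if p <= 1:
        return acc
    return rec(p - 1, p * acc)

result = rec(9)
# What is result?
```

Accumulator trace (n, acc): (9, 2) -> (8, 18) -> (7, 144) -> (6, 1008) -> (5, 6048) -> (4, 30240) -> (3, 120960) -> (2, 362880) -> (1, 725760) -> return 725760

Answer: 725760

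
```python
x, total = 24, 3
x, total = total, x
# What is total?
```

Trace:
`x, total = 24, 3` → x = 24; total = 3
`x, total = total, x` → x = 3; total = 24
So total = 24

Answer: 24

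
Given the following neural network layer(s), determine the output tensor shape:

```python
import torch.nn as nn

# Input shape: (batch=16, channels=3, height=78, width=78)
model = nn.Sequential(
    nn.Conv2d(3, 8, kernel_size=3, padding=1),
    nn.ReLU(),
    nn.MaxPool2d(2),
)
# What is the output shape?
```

Input: (16, 3, 78, 78) -> after Conv2d: (16, 8, 78, 78) -> after ReLU: (16, 8, 78, 78) -> Output: (16, 8, 39, 39)

Answer: (16, 8, 39, 39)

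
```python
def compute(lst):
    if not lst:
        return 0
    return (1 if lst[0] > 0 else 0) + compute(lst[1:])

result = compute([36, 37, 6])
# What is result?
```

Count of positive elements in [36, 37, 6] = 3

Answer: 3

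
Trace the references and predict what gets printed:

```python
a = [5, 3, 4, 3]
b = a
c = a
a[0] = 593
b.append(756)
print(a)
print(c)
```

Key concept: multiple aliases.
Step by step:
`a = [5, 3, 4, 3]` → a = [5, 3, 4, 3]
`b = a` → b = [5, 3, 4, 3] (same object as a)
`c = a` → c = [5, 3, 4, 3] (same object as a, b)
`a[0] = 593` → a = [593, 3, 4, 3] (same object as b, c); b = [593, 3, 4, 3] (same object as a, c); c = [593, 3, 4, 3] (same object as a, b)
`b.append(756)` → a = [593, 3, 4, 3, 756] (same object as b, c); b = [593, 3, 4, 3, 756] (same object as a, c); c = [593, 3, 4, 3, 756] (same object as a, b)
`print(a)` → prints [593, 3, 4, 3, 756]
`print(c)` → prints [593, 3, 4, 3, 756]

Answer:
[593, 3, 4, 3, 756]
[593, 3, 4, 3, 756]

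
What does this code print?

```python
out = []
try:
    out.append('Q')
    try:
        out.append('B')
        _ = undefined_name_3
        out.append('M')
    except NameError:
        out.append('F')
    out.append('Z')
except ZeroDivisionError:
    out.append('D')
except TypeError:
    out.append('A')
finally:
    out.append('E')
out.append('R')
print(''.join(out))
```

Execution trace: 'Q' (try body) → 'B' (inner try body) → 'F' (inner except NameError) → 'Z' (try body, no exception) → 'E' (finally) → 'R' (after the try/except). Output: QBFZER

Answer: QBFZER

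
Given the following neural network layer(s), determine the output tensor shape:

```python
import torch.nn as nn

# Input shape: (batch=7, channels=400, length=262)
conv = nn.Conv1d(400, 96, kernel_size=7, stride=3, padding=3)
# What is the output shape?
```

Input: (7, 400, 262) -> Output: (7, 96, 88)

Answer: (7, 96, 88)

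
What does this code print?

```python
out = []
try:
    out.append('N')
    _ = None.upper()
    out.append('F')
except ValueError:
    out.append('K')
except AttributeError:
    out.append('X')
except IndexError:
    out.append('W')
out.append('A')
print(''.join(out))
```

Execution trace: 'N' (try body) → 'X' (except AttributeError) → 'A' (after the try/except). Output: NXA

Answer: NXA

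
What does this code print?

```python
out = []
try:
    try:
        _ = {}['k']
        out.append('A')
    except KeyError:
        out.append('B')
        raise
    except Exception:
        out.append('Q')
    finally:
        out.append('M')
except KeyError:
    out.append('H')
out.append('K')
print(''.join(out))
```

Execution trace: 'B' (except KeyError) → 'M' (finally) → 'H' (outer except KeyError) → 'K' (after the try/except). Output: BMHK

Answer: BMHK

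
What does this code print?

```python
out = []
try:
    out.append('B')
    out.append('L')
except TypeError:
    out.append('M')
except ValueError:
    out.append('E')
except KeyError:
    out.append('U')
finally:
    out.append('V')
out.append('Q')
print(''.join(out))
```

Execution trace: 'B' (try body) → 'L' (try body, no exception) → 'V' (finally) → 'Q' (after the try/except). Output: BLVQ

Answer: BLVQ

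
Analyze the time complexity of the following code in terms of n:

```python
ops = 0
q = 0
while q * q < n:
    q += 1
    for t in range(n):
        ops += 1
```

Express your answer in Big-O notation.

Each loop level contributes: √n × n. Multiplying the contributions gives O(n√n).

Answer: O(n√n)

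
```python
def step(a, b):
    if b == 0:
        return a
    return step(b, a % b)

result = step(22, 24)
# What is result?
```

step(22, 24) -> step(24, 22) -> step(22, 2) -> step(2, 0) -> 2

Answer: 2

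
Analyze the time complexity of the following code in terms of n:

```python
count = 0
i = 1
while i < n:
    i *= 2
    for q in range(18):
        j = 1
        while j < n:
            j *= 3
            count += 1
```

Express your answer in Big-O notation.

Each loop level contributes: log n × 1 × log n. Multiplying the contributions gives O(log² n).

Answer: O(log² n)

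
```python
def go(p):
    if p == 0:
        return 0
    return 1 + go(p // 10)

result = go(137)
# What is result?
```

Count of digits of 137: 3

Answer: 3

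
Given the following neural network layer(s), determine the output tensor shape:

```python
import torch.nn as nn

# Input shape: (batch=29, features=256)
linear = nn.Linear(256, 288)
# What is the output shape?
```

Input: (29, 256) -> Output: (29, 288)

Answer: (29, 288)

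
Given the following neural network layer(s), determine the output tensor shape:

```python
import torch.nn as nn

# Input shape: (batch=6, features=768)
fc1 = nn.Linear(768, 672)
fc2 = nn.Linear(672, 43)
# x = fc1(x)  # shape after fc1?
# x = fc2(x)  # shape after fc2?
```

Input: (6, 768) -> after fc1: (6, 672) -> Output: (6, 43)

Answer: (6, 43)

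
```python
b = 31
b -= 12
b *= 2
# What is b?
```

Trace:
`b = 31` → b = 31
`b -= 12` → b = 19
`b *= 2` → b = 38
So b = 38

Answer: 38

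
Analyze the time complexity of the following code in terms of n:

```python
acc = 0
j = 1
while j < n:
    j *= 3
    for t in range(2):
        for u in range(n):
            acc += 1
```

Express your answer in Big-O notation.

Each loop level contributes: log n × 1 × n. Multiplying the contributions gives O(n log n).

Answer: O(n log n)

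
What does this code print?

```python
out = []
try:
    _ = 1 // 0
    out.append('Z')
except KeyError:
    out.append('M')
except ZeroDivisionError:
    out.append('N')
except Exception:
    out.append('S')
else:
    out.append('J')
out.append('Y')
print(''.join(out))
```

Execution trace: 'N' (except ZeroDivisionError) → 'Y' (after the try/except). Output: NY

Answer: NY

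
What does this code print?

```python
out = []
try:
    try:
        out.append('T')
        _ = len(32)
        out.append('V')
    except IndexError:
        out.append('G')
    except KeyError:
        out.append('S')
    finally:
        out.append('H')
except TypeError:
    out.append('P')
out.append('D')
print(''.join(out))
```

Execution trace: 'T' (try body) → 'H' (finally) → 'P' (outer except TypeError) → 'D' (after the try/except). Output: THPD

Answer: THPD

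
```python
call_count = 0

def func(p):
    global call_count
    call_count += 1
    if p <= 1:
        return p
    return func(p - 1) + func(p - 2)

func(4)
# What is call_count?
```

Calls(p) = 1 + Calls(p-1) + Calls(p-2); Calls(0)=Calls(1)=1. For p=4 this gives 9.

Answer: 9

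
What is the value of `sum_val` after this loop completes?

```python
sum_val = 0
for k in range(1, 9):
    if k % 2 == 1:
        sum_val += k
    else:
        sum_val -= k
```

Add odd, subtract even
`sum_val` takes the values: 0 → 1 → -1 → 2 → -2 → 3 → -3 → 4 → -4

Answer: -4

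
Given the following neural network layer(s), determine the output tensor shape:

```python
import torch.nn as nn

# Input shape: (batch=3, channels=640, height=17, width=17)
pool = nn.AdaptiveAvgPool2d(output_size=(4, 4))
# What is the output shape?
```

Input: (3, 640, 17, 17) -> Output: (3, 640, 4, 4)

Answer: (3, 640, 4, 4)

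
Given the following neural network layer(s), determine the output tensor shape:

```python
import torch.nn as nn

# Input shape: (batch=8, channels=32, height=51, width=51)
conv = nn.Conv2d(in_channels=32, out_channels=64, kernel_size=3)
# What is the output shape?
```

Input: (8, 32, 51, 51) -> Output: (8, 64, 49, 49)

Answer: (8, 64, 49, 49)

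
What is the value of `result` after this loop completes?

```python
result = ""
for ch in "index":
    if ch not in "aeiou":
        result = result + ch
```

Remove vowels from 'index'
`result` takes the values: "" → "n" → "nd" → "ndx"

Answer: "ndx"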